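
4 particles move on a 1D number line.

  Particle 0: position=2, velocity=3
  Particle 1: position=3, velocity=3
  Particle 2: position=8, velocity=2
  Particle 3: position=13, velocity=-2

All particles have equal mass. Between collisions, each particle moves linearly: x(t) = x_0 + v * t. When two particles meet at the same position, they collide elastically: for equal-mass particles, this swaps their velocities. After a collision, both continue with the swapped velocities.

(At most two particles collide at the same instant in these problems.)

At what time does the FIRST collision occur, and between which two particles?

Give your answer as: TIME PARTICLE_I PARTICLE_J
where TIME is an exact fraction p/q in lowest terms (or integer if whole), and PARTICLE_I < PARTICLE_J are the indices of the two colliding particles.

Pair (0,1): pos 2,3 vel 3,3 -> not approaching (rel speed 0 <= 0)
Pair (1,2): pos 3,8 vel 3,2 -> gap=5, closing at 1/unit, collide at t=5
Pair (2,3): pos 8,13 vel 2,-2 -> gap=5, closing at 4/unit, collide at t=5/4
Earliest collision: t=5/4 between 2 and 3

Answer: 5/4 2 3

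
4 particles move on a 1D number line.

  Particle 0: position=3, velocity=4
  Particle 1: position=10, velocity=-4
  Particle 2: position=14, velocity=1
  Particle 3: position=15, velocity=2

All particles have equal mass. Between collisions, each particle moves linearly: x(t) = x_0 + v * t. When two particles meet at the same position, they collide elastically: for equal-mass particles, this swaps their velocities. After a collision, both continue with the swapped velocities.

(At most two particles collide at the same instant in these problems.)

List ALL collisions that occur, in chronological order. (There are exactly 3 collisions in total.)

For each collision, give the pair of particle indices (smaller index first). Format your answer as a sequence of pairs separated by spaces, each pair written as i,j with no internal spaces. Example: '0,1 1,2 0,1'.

Answer: 0,1 1,2 2,3

Derivation:
Collision at t=7/8: particles 0 and 1 swap velocities; positions: p0=13/2 p1=13/2 p2=119/8 p3=67/4; velocities now: v0=-4 v1=4 v2=1 v3=2
Collision at t=11/3: particles 1 and 2 swap velocities; positions: p0=-14/3 p1=53/3 p2=53/3 p3=67/3; velocities now: v0=-4 v1=1 v2=4 v3=2
Collision at t=6: particles 2 and 3 swap velocities; positions: p0=-14 p1=20 p2=27 p3=27; velocities now: v0=-4 v1=1 v2=2 v3=4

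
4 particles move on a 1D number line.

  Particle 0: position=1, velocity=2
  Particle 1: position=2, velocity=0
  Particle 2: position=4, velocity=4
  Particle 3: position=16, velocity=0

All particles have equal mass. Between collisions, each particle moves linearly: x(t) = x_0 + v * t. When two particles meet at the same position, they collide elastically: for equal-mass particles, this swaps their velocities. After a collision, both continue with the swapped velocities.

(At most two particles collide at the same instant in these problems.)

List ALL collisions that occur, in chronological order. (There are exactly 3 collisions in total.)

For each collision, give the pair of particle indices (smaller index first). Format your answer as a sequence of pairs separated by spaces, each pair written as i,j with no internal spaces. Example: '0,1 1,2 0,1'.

Answer: 0,1 2,3 1,2

Derivation:
Collision at t=1/2: particles 0 and 1 swap velocities; positions: p0=2 p1=2 p2=6 p3=16; velocities now: v0=0 v1=2 v2=4 v3=0
Collision at t=3: particles 2 and 3 swap velocities; positions: p0=2 p1=7 p2=16 p3=16; velocities now: v0=0 v1=2 v2=0 v3=4
Collision at t=15/2: particles 1 and 2 swap velocities; positions: p0=2 p1=16 p2=16 p3=34; velocities now: v0=0 v1=0 v2=2 v3=4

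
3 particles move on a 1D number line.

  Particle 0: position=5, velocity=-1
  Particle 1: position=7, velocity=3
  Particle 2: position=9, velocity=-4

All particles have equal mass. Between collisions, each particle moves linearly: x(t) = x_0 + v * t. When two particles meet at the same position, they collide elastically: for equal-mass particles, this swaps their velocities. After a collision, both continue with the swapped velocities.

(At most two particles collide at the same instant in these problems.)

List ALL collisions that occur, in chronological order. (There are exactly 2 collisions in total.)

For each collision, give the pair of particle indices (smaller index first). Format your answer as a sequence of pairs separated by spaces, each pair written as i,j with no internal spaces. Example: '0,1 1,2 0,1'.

Answer: 1,2 0,1

Derivation:
Collision at t=2/7: particles 1 and 2 swap velocities; positions: p0=33/7 p1=55/7 p2=55/7; velocities now: v0=-1 v1=-4 v2=3
Collision at t=4/3: particles 0 and 1 swap velocities; positions: p0=11/3 p1=11/3 p2=11; velocities now: v0=-4 v1=-1 v2=3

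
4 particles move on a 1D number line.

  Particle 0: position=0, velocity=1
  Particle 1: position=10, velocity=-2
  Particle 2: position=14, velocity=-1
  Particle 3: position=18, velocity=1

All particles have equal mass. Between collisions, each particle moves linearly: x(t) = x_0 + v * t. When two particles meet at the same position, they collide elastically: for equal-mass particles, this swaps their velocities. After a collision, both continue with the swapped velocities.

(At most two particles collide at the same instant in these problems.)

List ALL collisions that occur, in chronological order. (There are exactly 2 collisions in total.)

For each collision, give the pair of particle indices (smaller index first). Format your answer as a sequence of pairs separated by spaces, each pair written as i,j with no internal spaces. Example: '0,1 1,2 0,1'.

Answer: 0,1 1,2

Derivation:
Collision at t=10/3: particles 0 and 1 swap velocities; positions: p0=10/3 p1=10/3 p2=32/3 p3=64/3; velocities now: v0=-2 v1=1 v2=-1 v3=1
Collision at t=7: particles 1 and 2 swap velocities; positions: p0=-4 p1=7 p2=7 p3=25; velocities now: v0=-2 v1=-1 v2=1 v3=1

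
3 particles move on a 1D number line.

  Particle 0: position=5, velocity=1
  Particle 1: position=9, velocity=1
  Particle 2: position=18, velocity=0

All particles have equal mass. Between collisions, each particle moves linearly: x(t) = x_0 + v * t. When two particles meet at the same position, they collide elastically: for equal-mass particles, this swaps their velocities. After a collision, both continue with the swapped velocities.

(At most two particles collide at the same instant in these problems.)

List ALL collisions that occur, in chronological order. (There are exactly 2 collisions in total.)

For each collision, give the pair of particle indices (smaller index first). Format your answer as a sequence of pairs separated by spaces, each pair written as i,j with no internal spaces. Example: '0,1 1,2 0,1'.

Collision at t=9: particles 1 and 2 swap velocities; positions: p0=14 p1=18 p2=18; velocities now: v0=1 v1=0 v2=1
Collision at t=13: particles 0 and 1 swap velocities; positions: p0=18 p1=18 p2=22; velocities now: v0=0 v1=1 v2=1

Answer: 1,2 0,1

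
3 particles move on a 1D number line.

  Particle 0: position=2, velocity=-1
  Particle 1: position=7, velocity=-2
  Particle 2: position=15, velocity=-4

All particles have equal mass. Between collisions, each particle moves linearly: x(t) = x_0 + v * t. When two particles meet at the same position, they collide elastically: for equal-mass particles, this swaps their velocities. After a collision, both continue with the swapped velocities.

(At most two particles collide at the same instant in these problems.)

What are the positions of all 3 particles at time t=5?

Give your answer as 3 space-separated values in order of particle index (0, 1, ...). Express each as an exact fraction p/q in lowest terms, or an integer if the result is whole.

Collision at t=4: particles 1 and 2 swap velocities; positions: p0=-2 p1=-1 p2=-1; velocities now: v0=-1 v1=-4 v2=-2
Collision at t=13/3: particles 0 and 1 swap velocities; positions: p0=-7/3 p1=-7/3 p2=-5/3; velocities now: v0=-4 v1=-1 v2=-2
Collision at t=5: particles 1 and 2 swap velocities; positions: p0=-5 p1=-3 p2=-3; velocities now: v0=-4 v1=-2 v2=-1
Advance to t=5 (no further collisions before then); velocities: v0=-4 v1=-2 v2=-1; positions = -5 -3 -3

Answer: -5 -3 -3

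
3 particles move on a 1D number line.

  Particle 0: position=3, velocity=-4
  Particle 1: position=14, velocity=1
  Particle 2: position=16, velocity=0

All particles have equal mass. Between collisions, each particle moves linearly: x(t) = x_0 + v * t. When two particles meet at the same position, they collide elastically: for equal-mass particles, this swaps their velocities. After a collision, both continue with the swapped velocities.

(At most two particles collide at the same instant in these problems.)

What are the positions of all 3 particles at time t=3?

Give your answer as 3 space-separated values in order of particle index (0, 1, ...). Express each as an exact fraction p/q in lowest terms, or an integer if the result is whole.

Collision at t=2: particles 1 and 2 swap velocities; positions: p0=-5 p1=16 p2=16; velocities now: v0=-4 v1=0 v2=1
Advance to t=3 (no further collisions before then); velocities: v0=-4 v1=0 v2=1; positions = -9 16 17

Answer: -9 16 17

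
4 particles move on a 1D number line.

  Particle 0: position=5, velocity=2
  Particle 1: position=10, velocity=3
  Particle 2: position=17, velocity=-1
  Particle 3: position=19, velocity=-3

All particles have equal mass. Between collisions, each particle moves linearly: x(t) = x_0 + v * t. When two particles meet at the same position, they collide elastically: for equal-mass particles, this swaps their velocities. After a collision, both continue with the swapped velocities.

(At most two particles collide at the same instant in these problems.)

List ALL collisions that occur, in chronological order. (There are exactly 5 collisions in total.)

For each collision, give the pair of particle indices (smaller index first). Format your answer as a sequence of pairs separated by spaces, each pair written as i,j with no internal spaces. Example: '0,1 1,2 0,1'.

Collision at t=1: particles 2 and 3 swap velocities; positions: p0=7 p1=13 p2=16 p3=16; velocities now: v0=2 v1=3 v2=-3 v3=-1
Collision at t=3/2: particles 1 and 2 swap velocities; positions: p0=8 p1=29/2 p2=29/2 p3=31/2; velocities now: v0=2 v1=-3 v2=3 v3=-1
Collision at t=7/4: particles 2 and 3 swap velocities; positions: p0=17/2 p1=55/4 p2=61/4 p3=61/4; velocities now: v0=2 v1=-3 v2=-1 v3=3
Collision at t=14/5: particles 0 and 1 swap velocities; positions: p0=53/5 p1=53/5 p2=71/5 p3=92/5; velocities now: v0=-3 v1=2 v2=-1 v3=3
Collision at t=4: particles 1 and 2 swap velocities; positions: p0=7 p1=13 p2=13 p3=22; velocities now: v0=-3 v1=-1 v2=2 v3=3

Answer: 2,3 1,2 2,3 0,1 1,2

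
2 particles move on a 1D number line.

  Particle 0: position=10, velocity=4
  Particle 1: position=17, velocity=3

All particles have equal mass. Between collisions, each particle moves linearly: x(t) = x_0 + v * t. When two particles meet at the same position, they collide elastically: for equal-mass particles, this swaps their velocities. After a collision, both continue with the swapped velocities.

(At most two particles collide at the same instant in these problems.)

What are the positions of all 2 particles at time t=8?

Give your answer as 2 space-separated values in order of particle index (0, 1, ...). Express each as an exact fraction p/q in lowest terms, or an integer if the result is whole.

Answer: 41 42

Derivation:
Collision at t=7: particles 0 and 1 swap velocities; positions: p0=38 p1=38; velocities now: v0=3 v1=4
Advance to t=8 (no further collisions before then); velocities: v0=3 v1=4; positions = 41 42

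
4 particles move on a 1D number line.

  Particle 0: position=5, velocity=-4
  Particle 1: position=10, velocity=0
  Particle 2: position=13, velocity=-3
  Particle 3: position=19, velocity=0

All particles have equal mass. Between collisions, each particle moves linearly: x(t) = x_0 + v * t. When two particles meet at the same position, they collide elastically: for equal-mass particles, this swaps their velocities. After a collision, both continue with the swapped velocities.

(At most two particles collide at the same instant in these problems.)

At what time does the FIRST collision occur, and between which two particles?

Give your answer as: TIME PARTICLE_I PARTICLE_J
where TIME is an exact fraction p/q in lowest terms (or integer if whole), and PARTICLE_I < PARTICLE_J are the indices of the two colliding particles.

Answer: 1 1 2

Derivation:
Pair (0,1): pos 5,10 vel -4,0 -> not approaching (rel speed -4 <= 0)
Pair (1,2): pos 10,13 vel 0,-3 -> gap=3, closing at 3/unit, collide at t=1
Pair (2,3): pos 13,19 vel -3,0 -> not approaching (rel speed -3 <= 0)
Earliest collision: t=1 between 1 and 2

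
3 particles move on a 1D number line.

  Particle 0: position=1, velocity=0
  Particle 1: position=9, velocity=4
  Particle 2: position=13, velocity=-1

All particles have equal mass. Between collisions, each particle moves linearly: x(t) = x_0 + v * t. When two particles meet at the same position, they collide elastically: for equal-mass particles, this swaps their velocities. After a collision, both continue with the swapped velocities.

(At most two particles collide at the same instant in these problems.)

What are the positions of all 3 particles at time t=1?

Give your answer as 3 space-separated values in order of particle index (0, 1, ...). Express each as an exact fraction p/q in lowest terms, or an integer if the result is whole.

Collision at t=4/5: particles 1 and 2 swap velocities; positions: p0=1 p1=61/5 p2=61/5; velocities now: v0=0 v1=-1 v2=4
Advance to t=1 (no further collisions before then); velocities: v0=0 v1=-1 v2=4; positions = 1 12 13

Answer: 1 12 13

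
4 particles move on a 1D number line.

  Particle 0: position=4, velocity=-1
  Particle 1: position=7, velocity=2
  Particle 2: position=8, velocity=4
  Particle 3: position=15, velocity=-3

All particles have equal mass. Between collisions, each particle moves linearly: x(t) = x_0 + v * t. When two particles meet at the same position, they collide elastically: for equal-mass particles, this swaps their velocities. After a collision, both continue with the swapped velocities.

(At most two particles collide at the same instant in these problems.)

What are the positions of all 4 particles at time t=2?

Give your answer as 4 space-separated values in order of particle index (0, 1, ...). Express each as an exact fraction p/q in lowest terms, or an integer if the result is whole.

Collision at t=1: particles 2 and 3 swap velocities; positions: p0=3 p1=9 p2=12 p3=12; velocities now: v0=-1 v1=2 v2=-3 v3=4
Collision at t=8/5: particles 1 and 2 swap velocities; positions: p0=12/5 p1=51/5 p2=51/5 p3=72/5; velocities now: v0=-1 v1=-3 v2=2 v3=4
Advance to t=2 (no further collisions before then); velocities: v0=-1 v1=-3 v2=2 v3=4; positions = 2 9 11 16

Answer: 2 9 11 16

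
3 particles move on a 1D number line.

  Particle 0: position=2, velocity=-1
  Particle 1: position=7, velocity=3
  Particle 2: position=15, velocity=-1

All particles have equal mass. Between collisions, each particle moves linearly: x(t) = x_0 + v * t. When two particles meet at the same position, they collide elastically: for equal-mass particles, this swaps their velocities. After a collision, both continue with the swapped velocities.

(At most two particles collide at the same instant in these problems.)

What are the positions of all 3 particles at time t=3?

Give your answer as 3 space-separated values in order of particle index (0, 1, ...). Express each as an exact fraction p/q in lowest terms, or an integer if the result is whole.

Collision at t=2: particles 1 and 2 swap velocities; positions: p0=0 p1=13 p2=13; velocities now: v0=-1 v1=-1 v2=3
Advance to t=3 (no further collisions before then); velocities: v0=-1 v1=-1 v2=3; positions = -1 12 16

Answer: -1 12 16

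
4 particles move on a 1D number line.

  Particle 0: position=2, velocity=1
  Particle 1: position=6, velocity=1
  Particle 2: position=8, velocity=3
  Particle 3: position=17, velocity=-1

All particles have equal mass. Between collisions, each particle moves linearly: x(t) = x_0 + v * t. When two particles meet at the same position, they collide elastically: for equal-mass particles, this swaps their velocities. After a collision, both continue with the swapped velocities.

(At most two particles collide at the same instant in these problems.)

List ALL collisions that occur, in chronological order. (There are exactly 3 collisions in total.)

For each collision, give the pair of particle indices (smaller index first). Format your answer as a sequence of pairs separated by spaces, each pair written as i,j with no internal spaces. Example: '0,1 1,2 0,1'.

Collision at t=9/4: particles 2 and 3 swap velocities; positions: p0=17/4 p1=33/4 p2=59/4 p3=59/4; velocities now: v0=1 v1=1 v2=-1 v3=3
Collision at t=11/2: particles 1 and 2 swap velocities; positions: p0=15/2 p1=23/2 p2=23/2 p3=49/2; velocities now: v0=1 v1=-1 v2=1 v3=3
Collision at t=15/2: particles 0 and 1 swap velocities; positions: p0=19/2 p1=19/2 p2=27/2 p3=61/2; velocities now: v0=-1 v1=1 v2=1 v3=3

Answer: 2,3 1,2 0,1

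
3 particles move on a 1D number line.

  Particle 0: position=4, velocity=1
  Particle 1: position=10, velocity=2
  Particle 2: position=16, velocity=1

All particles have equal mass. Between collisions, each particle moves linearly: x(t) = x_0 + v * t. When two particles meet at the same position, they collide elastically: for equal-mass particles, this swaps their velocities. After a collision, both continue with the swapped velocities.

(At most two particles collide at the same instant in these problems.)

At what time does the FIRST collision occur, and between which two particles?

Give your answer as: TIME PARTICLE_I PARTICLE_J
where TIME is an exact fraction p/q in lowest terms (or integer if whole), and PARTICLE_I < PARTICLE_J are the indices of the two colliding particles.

Pair (0,1): pos 4,10 vel 1,2 -> not approaching (rel speed -1 <= 0)
Pair (1,2): pos 10,16 vel 2,1 -> gap=6, closing at 1/unit, collide at t=6
Earliest collision: t=6 between 1 and 2

Answer: 6 1 2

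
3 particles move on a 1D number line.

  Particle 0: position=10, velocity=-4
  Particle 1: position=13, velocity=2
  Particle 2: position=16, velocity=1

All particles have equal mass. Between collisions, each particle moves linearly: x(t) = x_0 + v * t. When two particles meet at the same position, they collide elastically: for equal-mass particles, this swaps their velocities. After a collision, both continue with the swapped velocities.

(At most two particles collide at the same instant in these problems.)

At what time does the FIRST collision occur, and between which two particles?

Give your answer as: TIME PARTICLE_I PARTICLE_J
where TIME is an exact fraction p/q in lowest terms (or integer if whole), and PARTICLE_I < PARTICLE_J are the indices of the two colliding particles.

Answer: 3 1 2

Derivation:
Pair (0,1): pos 10,13 vel -4,2 -> not approaching (rel speed -6 <= 0)
Pair (1,2): pos 13,16 vel 2,1 -> gap=3, closing at 1/unit, collide at t=3
Earliest collision: t=3 between 1 and 2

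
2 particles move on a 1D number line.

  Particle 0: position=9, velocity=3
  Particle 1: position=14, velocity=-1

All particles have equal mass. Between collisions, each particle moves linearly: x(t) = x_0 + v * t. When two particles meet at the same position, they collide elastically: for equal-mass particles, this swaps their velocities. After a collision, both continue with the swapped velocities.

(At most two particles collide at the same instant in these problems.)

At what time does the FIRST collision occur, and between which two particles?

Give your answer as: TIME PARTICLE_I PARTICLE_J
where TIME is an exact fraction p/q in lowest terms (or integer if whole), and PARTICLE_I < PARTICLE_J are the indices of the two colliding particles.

Pair (0,1): pos 9,14 vel 3,-1 -> gap=5, closing at 4/unit, collide at t=5/4
Earliest collision: t=5/4 between 0 and 1

Answer: 5/4 0 1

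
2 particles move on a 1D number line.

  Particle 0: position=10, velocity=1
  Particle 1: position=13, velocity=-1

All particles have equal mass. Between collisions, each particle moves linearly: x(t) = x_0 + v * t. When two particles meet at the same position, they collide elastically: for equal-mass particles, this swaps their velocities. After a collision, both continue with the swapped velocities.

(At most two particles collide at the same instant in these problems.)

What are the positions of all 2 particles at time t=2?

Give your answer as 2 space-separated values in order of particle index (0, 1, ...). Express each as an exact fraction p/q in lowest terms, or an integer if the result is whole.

Collision at t=3/2: particles 0 and 1 swap velocities; positions: p0=23/2 p1=23/2; velocities now: v0=-1 v1=1
Advance to t=2 (no further collisions before then); velocities: v0=-1 v1=1; positions = 11 12

Answer: 11 12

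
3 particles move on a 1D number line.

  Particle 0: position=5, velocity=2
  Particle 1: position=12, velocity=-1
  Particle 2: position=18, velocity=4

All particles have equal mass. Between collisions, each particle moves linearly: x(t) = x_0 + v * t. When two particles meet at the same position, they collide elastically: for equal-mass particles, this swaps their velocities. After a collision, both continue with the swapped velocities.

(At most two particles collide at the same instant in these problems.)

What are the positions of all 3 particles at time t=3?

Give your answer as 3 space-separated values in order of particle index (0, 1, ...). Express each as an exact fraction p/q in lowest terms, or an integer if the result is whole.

Answer: 9 11 30

Derivation:
Collision at t=7/3: particles 0 and 1 swap velocities; positions: p0=29/3 p1=29/3 p2=82/3; velocities now: v0=-1 v1=2 v2=4
Advance to t=3 (no further collisions before then); velocities: v0=-1 v1=2 v2=4; positions = 9 11 30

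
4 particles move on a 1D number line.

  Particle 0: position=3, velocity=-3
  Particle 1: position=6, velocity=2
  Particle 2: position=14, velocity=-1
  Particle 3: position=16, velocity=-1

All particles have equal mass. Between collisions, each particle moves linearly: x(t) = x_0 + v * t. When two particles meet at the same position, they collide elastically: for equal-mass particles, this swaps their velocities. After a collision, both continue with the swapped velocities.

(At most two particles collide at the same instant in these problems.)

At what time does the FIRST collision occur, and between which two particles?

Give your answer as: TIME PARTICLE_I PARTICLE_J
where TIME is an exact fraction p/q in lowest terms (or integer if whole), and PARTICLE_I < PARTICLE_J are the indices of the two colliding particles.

Pair (0,1): pos 3,6 vel -3,2 -> not approaching (rel speed -5 <= 0)
Pair (1,2): pos 6,14 vel 2,-1 -> gap=8, closing at 3/unit, collide at t=8/3
Pair (2,3): pos 14,16 vel -1,-1 -> not approaching (rel speed 0 <= 0)
Earliest collision: t=8/3 between 1 and 2

Answer: 8/3 1 2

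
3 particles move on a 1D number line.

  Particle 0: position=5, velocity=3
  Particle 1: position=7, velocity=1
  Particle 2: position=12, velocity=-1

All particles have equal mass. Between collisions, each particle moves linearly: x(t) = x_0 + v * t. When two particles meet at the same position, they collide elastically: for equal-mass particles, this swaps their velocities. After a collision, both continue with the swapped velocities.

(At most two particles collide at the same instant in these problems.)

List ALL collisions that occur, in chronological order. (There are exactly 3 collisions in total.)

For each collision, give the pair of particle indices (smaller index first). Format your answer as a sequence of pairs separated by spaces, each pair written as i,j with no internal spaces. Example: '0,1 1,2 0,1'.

Collision at t=1: particles 0 and 1 swap velocities; positions: p0=8 p1=8 p2=11; velocities now: v0=1 v1=3 v2=-1
Collision at t=7/4: particles 1 and 2 swap velocities; positions: p0=35/4 p1=41/4 p2=41/4; velocities now: v0=1 v1=-1 v2=3
Collision at t=5/2: particles 0 and 1 swap velocities; positions: p0=19/2 p1=19/2 p2=25/2; velocities now: v0=-1 v1=1 v2=3

Answer: 0,1 1,2 0,1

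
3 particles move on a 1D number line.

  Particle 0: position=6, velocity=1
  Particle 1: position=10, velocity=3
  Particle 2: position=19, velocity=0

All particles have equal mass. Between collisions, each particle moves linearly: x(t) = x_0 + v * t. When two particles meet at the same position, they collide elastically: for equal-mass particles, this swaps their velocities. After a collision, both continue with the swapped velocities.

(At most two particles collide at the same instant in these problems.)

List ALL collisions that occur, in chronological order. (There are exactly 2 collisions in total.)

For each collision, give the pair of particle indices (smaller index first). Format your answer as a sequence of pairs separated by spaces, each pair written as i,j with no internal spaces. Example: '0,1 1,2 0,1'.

Collision at t=3: particles 1 and 2 swap velocities; positions: p0=9 p1=19 p2=19; velocities now: v0=1 v1=0 v2=3
Collision at t=13: particles 0 and 1 swap velocities; positions: p0=19 p1=19 p2=49; velocities now: v0=0 v1=1 v2=3

Answer: 1,2 0,1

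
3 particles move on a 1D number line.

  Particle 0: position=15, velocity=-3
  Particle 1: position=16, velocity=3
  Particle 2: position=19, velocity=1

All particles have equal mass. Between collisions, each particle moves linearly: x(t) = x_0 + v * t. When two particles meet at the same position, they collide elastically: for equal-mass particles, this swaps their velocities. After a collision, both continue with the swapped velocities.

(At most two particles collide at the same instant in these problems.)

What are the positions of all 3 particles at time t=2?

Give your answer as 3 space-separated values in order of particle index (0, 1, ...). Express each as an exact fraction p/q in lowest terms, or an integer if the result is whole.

Collision at t=3/2: particles 1 and 2 swap velocities; positions: p0=21/2 p1=41/2 p2=41/2; velocities now: v0=-3 v1=1 v2=3
Advance to t=2 (no further collisions before then); velocities: v0=-3 v1=1 v2=3; positions = 9 21 22

Answer: 9 21 22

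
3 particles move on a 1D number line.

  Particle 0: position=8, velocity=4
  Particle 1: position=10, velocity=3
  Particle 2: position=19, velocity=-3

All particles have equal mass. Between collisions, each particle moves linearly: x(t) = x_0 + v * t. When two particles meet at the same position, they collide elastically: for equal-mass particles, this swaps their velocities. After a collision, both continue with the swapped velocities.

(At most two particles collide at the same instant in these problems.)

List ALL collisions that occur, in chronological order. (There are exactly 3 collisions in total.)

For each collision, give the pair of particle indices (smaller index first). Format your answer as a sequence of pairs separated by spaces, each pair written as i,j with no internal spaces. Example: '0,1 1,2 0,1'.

Collision at t=3/2: particles 1 and 2 swap velocities; positions: p0=14 p1=29/2 p2=29/2; velocities now: v0=4 v1=-3 v2=3
Collision at t=11/7: particles 0 and 1 swap velocities; positions: p0=100/7 p1=100/7 p2=103/7; velocities now: v0=-3 v1=4 v2=3
Collision at t=2: particles 1 and 2 swap velocities; positions: p0=13 p1=16 p2=16; velocities now: v0=-3 v1=3 v2=4

Answer: 1,2 0,1 1,2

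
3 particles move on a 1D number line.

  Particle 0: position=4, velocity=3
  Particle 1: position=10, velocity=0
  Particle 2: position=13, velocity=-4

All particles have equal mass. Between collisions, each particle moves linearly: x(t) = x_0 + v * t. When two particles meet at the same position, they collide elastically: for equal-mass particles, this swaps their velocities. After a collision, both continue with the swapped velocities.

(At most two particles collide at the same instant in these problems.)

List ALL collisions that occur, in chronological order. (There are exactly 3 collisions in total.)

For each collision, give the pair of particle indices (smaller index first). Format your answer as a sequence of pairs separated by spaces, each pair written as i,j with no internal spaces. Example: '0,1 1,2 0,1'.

Answer: 1,2 0,1 1,2

Derivation:
Collision at t=3/4: particles 1 and 2 swap velocities; positions: p0=25/4 p1=10 p2=10; velocities now: v0=3 v1=-4 v2=0
Collision at t=9/7: particles 0 and 1 swap velocities; positions: p0=55/7 p1=55/7 p2=10; velocities now: v0=-4 v1=3 v2=0
Collision at t=2: particles 1 and 2 swap velocities; positions: p0=5 p1=10 p2=10; velocities now: v0=-4 v1=0 v2=3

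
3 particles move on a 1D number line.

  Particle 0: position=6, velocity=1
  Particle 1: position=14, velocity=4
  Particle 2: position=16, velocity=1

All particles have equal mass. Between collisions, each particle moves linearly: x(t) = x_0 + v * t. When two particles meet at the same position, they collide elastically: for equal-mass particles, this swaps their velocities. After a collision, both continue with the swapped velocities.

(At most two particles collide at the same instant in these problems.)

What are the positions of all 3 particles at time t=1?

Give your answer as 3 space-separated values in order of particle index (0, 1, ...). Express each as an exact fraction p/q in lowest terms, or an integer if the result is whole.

Collision at t=2/3: particles 1 and 2 swap velocities; positions: p0=20/3 p1=50/3 p2=50/3; velocities now: v0=1 v1=1 v2=4
Advance to t=1 (no further collisions before then); velocities: v0=1 v1=1 v2=4; positions = 7 17 18

Answer: 7 17 18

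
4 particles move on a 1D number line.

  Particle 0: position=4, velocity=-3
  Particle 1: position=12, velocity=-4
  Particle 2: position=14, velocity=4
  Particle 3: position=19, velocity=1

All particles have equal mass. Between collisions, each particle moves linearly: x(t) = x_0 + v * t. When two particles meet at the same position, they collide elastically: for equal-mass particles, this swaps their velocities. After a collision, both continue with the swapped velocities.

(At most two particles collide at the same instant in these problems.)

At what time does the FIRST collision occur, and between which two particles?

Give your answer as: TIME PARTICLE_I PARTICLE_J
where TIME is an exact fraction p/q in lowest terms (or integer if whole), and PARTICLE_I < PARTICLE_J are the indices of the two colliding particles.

Answer: 5/3 2 3

Derivation:
Pair (0,1): pos 4,12 vel -3,-4 -> gap=8, closing at 1/unit, collide at t=8
Pair (1,2): pos 12,14 vel -4,4 -> not approaching (rel speed -8 <= 0)
Pair (2,3): pos 14,19 vel 4,1 -> gap=5, closing at 3/unit, collide at t=5/3
Earliest collision: t=5/3 between 2 and 3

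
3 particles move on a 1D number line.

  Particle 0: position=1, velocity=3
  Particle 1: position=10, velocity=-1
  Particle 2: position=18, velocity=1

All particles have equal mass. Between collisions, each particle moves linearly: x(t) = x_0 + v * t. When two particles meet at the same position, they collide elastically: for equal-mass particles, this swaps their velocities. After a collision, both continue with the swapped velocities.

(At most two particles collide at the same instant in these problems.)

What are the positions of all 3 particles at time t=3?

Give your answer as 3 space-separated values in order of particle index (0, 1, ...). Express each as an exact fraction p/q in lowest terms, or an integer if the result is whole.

Collision at t=9/4: particles 0 and 1 swap velocities; positions: p0=31/4 p1=31/4 p2=81/4; velocities now: v0=-1 v1=3 v2=1
Advance to t=3 (no further collisions before then); velocities: v0=-1 v1=3 v2=1; positions = 7 10 21

Answer: 7 10 21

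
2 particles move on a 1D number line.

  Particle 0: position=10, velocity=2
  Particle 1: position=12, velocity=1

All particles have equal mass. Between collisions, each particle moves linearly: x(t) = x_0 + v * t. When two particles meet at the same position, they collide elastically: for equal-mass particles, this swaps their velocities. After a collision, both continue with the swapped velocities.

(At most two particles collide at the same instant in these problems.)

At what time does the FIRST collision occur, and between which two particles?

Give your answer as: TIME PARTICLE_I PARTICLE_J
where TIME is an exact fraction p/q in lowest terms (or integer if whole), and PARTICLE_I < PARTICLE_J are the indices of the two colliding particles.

Pair (0,1): pos 10,12 vel 2,1 -> gap=2, closing at 1/unit, collide at t=2
Earliest collision: t=2 between 0 and 1

Answer: 2 0 1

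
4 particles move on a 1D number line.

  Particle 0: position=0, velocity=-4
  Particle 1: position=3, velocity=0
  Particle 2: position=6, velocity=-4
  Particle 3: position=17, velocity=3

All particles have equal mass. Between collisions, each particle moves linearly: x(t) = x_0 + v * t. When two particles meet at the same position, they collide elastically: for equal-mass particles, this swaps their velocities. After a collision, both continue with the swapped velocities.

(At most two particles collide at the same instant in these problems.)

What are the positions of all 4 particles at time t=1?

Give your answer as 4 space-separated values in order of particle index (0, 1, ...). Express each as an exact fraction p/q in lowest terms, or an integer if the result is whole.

Answer: -4 2 3 20

Derivation:
Collision at t=3/4: particles 1 and 2 swap velocities; positions: p0=-3 p1=3 p2=3 p3=77/4; velocities now: v0=-4 v1=-4 v2=0 v3=3
Advance to t=1 (no further collisions before then); velocities: v0=-4 v1=-4 v2=0 v3=3; positions = -4 2 3 20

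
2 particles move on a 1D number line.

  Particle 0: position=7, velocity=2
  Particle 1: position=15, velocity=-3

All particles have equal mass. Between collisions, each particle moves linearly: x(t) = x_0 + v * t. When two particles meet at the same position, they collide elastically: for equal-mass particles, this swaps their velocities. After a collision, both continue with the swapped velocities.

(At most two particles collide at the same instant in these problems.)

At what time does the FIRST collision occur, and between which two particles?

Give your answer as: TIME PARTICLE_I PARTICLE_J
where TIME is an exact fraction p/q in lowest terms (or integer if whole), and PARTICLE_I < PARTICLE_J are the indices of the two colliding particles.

Answer: 8/5 0 1

Derivation:
Pair (0,1): pos 7,15 vel 2,-3 -> gap=8, closing at 5/unit, collide at t=8/5
Earliest collision: t=8/5 between 0 and 1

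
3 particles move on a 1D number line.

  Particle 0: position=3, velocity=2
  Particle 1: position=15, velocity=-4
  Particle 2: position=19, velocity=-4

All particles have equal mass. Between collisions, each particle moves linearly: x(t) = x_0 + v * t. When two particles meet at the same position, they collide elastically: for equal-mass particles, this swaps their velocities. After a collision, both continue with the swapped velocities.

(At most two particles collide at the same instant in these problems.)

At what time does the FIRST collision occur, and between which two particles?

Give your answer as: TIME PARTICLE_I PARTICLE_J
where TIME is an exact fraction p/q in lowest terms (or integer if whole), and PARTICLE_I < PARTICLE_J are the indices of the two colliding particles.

Pair (0,1): pos 3,15 vel 2,-4 -> gap=12, closing at 6/unit, collide at t=2
Pair (1,2): pos 15,19 vel -4,-4 -> not approaching (rel speed 0 <= 0)
Earliest collision: t=2 between 0 and 1

Answer: 2 0 1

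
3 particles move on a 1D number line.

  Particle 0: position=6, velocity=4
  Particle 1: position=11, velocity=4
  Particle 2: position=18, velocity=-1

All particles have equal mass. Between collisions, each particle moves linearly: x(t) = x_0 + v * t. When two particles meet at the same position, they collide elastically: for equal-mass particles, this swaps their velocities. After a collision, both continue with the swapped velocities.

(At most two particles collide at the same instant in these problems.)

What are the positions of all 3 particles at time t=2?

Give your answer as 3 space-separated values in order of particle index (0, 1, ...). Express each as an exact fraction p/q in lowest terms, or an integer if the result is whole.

Answer: 14 16 19

Derivation:
Collision at t=7/5: particles 1 and 2 swap velocities; positions: p0=58/5 p1=83/5 p2=83/5; velocities now: v0=4 v1=-1 v2=4
Advance to t=2 (no further collisions before then); velocities: v0=4 v1=-1 v2=4; positions = 14 16 19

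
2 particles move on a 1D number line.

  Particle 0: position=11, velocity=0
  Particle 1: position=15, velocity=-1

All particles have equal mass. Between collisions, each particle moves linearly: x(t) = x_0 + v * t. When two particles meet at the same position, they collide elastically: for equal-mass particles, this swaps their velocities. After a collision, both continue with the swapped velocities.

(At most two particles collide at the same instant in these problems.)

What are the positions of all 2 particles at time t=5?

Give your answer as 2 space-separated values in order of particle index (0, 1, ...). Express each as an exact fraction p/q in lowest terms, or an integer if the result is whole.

Collision at t=4: particles 0 and 1 swap velocities; positions: p0=11 p1=11; velocities now: v0=-1 v1=0
Advance to t=5 (no further collisions before then); velocities: v0=-1 v1=0; positions = 10 11

Answer: 10 11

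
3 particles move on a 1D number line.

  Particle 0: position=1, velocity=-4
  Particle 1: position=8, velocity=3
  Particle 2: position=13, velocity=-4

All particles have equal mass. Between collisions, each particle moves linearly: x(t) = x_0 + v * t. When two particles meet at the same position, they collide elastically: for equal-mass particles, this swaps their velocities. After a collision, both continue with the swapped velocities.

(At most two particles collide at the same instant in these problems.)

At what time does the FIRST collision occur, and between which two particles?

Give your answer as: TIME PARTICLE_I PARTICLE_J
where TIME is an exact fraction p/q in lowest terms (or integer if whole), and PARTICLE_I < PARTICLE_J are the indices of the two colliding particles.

Answer: 5/7 1 2

Derivation:
Pair (0,1): pos 1,8 vel -4,3 -> not approaching (rel speed -7 <= 0)
Pair (1,2): pos 8,13 vel 3,-4 -> gap=5, closing at 7/unit, collide at t=5/7
Earliest collision: t=5/7 between 1 and 2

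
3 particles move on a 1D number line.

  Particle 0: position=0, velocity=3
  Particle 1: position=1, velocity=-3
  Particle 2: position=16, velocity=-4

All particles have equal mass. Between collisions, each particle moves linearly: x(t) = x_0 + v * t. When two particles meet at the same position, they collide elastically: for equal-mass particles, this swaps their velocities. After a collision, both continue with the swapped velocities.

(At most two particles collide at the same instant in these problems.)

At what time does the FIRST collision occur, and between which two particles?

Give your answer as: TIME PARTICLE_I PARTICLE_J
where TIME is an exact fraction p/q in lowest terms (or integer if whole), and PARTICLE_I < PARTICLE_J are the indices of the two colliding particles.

Answer: 1/6 0 1

Derivation:
Pair (0,1): pos 0,1 vel 3,-3 -> gap=1, closing at 6/unit, collide at t=1/6
Pair (1,2): pos 1,16 vel -3,-4 -> gap=15, closing at 1/unit, collide at t=15
Earliest collision: t=1/6 between 0 and 1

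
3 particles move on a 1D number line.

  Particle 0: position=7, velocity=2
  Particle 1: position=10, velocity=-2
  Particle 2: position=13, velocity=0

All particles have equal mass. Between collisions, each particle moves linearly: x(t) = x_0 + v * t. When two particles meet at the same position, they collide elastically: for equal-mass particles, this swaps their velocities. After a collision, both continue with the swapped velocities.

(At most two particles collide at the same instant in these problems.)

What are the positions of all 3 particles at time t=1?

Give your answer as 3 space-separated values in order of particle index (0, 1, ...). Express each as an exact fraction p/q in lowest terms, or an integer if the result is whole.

Answer: 8 9 13

Derivation:
Collision at t=3/4: particles 0 and 1 swap velocities; positions: p0=17/2 p1=17/2 p2=13; velocities now: v0=-2 v1=2 v2=0
Advance to t=1 (no further collisions before then); velocities: v0=-2 v1=2 v2=0; positions = 8 9 13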